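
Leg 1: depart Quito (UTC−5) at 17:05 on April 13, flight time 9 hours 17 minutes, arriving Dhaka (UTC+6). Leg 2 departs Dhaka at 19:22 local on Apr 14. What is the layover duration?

6 hours

Convert departure to UTC: 17:05 + 5:00 = 22:05 UTC on Apr 13.
Add 9 hours 17 minutes flight time → 07:22 UTC (Apr 14).
Dhaka is UTC+6:00, so local arrival = 07:22 + 6:00 = 13:22 on Apr 14.
Layover = 19:22 − 13:22 = 6 hours.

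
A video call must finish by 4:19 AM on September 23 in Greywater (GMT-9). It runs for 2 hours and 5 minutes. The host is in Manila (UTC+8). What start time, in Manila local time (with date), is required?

7:14 PM on Sep 23

Target end time in UTC: 4:19 AM + 9:00 = 1:19 PM on Sep 23.
Subtract 2 hours and 5 minutes → start 11:14 AM UTC on Sep 23.
Manila is UTC+8:00: 11:14 AM + 8:00 = 7:14 PM on Sep 23.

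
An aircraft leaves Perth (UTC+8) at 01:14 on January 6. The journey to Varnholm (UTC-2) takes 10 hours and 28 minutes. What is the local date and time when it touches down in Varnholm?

Varnholm is 10:00 behind Perth.
After 10 hours and 28 minutes it is 11:42 in Perth.
Shift by the zone difference: 11:42 − 10:00 = 01:42 on Jan 6 in Varnholm.

01:42 on January 6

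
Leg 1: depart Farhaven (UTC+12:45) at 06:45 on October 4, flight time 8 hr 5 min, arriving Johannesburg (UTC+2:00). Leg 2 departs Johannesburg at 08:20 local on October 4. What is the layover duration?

Convert departure to UTC: 06:45 − 12:45 = 18:00 UTC on Oct 3.
Add 8 hours and 5 minutes flight time → 02:05 UTC (Oct 4).
Johannesburg is UTC+2:00, so local arrival = 02:05 + 2:00 = 04:05 on Oct 4.
Layover = 08:20 − 04:05 = 4 hours 15 minutes.

4 hours 15 minutes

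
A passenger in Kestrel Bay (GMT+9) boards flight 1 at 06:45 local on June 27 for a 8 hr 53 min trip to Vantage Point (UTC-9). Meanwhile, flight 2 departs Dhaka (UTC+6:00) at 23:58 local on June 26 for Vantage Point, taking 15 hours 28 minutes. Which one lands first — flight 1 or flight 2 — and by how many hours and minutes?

the first, by 2 hours 48 minutes

Flight 1 in UTC: 06:45 − 9:00 = 21:45 on Jun 26.
+8 hours and 53 minutes → arrive 06:38 UTC on Jun 27.
Flight 2 in UTC: 23:58 − 6:00 = 17:58 on Jun 26.
+15 hours 28 minutes → arrive 09:26 UTC on Jun 27.
Flight 1 lands earlier by 2 hours 48 minutes.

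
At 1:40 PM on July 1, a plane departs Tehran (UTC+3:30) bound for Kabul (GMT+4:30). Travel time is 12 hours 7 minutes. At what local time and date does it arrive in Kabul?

Convert departure to UTC: 1:40 PM − 3:30 = 10:10 AM UTC on Jul 1.
Add 12 hours 7 minutes travel time → 10:17 PM UTC.
Kabul is UTC+4:30, so local arrival = 10:17 PM + 4:30 = 2:47 AM on Jul 2.

2:47 AM on Jul 2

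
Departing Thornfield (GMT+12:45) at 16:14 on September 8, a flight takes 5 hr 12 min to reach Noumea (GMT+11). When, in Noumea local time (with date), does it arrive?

19:41 on September 8

Convert departure to UTC: 16:14 − 12:45 = 03:29 UTC on Sep 8.
Add 5 hours 12 minutes travel time → 08:41 UTC.
Noumea is UTC+11:00, so local arrival = 08:41 + 11:00 = 19:41 on Sep 8.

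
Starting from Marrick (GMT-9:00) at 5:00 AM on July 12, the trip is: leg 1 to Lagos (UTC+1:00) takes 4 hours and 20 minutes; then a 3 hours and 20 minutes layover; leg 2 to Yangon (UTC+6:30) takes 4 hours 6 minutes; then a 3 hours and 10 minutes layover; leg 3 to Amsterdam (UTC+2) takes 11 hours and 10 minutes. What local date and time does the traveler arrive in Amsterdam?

Convert departure to UTC: 5:00 AM + 9:00 = 2:00 PM UTC on Jul 12.
Add 4 hours and 20 minutes leg 1 → 6:20 PM UTC.
Add 3 hours 20 minutes layover in Lagos → 9:40 PM UTC.
Add 4 hours and 6 minutes leg 2 → 1:46 AM UTC (Jul 13).
Add 3 hours 10 minutes layover in Yangon → 4:56 AM UTC.
Add 11 hours and 10 minutes leg 3 → 4:06 PM UTC.
Amsterdam is UTC+2:00, so local arrival = 4:06 PM + 2:00 = 6:06 PM on Jul 13.

6:06 PM on July 13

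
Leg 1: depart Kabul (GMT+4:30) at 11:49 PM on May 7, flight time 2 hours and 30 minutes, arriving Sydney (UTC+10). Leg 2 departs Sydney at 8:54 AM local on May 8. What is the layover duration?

1 hour 5 minutes

Convert departure to UTC: 11:49 PM − 4:30 = 7:19 PM UTC on May 7.
Add 2 hours 30 minutes flight time → 9:49 PM UTC.
Sydney is UTC+10:00, so local arrival = 9:49 PM + 10:00 = 7:49 AM on May 8.
Layover = 8:54 AM − 7:49 AM = 1 hour 5 minutes.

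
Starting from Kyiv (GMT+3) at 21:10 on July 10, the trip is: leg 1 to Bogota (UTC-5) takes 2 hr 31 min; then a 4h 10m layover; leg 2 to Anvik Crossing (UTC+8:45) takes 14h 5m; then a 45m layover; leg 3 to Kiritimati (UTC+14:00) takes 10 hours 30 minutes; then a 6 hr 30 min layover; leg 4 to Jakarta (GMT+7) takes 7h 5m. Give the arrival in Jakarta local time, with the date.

Convert departure to UTC: 21:10 − 3:00 = 18:10 UTC on Jul 10.
Add 2 hours 31 minutes leg 1 → 20:41 UTC.
Add 4 hours and 10 minutes layover in Bogota → 00:51 UTC (Jul 11).
Add 14 hours and 5 minutes leg 2 → 14:56 UTC.
Add 45 minutes layover in Anvik Crossing → 15:41 UTC.
Add 10 hours and 30 minutes leg 3 → 02:11 UTC (Jul 12).
Add 6 hours and 30 minutes layover in Kiritimati → 08:41 UTC.
Add 7 hours 5 minutes leg 4 → 15:46 UTC.
Jakarta is UTC+7:00, so local arrival = 15:46 + 7:00 = 22:46 on Jul 12.

22:46 on Jul 12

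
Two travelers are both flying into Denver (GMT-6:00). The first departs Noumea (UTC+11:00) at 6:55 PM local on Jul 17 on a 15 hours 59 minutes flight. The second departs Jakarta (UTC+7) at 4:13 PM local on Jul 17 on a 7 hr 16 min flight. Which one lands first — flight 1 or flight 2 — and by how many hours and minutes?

the second, by 7 hours 25 minutes

Flight 1 in UTC: 6:55 PM − 11:00 = 7:55 AM on Jul 17.
+15 hours and 59 minutes → arrive 11:54 PM UTC on Jul 17.
Flight 2 in UTC: 4:13 PM − 7:00 = 9:13 AM on Jul 17.
+7 hours 16 minutes → arrive 4:29 PM UTC on Jul 17.
Flight 2 lands earlier by 7 hours 25 minutes.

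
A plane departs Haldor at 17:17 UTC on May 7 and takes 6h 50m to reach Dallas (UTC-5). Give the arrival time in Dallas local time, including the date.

Departure is given in UTC: 17:17 on May 7.
Add 6 hours and 50 minutes → 00:07 UTC (May 8).
Dallas is UTC−5:00: 00:07 − 5:00 = 19:07 on May 7.

19:07 on May 7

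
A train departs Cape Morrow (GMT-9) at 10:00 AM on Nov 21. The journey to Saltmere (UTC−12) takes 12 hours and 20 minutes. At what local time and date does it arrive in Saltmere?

Convert departure to UTC: 10:00 AM + 9:00 = 7:00 PM UTC on Nov 21.
Add 12 hours and 20 minutes travel time → 7:20 AM UTC (Nov 22).
Saltmere is UTC−12:00, so local arrival = 7:20 AM − 12:00 = 7:20 PM on Nov 21.

7:20 PM on November 21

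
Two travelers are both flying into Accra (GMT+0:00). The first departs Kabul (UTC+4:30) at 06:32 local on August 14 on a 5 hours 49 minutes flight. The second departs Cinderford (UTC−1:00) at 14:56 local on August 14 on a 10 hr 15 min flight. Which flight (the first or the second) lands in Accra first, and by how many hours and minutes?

the first, by 18 hours 20 minutes

Flight 1 in UTC: 06:32 − 4:30 = 02:02 on Aug 14.
+5 hours and 49 minutes → arrive 07:51 UTC on Aug 14.
Flight 2 in UTC: 14:56 + 1:00 = 15:56 on Aug 14.
+10 hours and 15 minutes → arrive 02:11 UTC on Aug 15.
Flight 1 lands earlier by 18 hours 20 minutes.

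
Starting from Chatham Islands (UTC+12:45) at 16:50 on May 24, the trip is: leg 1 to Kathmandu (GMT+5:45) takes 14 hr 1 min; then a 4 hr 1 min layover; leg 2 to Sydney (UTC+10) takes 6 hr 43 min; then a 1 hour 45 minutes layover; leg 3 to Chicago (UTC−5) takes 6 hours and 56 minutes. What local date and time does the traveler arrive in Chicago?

08:31 on May 25

Convert departure to UTC: 16:50 − 12:45 = 04:05 UTC on May 24.
Add 14 hours 1 minute leg 1 → 18:06 UTC.
Add 4 hours 1 minute layover in Kathmandu → 22:07 UTC.
Add 6 hours and 43 minutes leg 2 → 04:50 UTC (May 25).
Add 1 hour 45 minutes layover in Sydney → 06:35 UTC.
Add 6 hours and 56 minutes leg 3 → 13:31 UTC.
Chicago is UTC−5:00, so local arrival = 13:31 − 5:00 = 08:31 on May 25.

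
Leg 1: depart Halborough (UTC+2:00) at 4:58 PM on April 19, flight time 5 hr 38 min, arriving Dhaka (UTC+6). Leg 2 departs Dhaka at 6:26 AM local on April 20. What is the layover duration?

3 hours 50 minutes

Convert departure to UTC: 4:58 PM − 2:00 = 2:58 PM UTC on Apr 19.
Add 5 hours 38 minutes flight time → 8:36 PM UTC.
Dhaka is UTC+6:00, so local arrival = 8:36 PM + 6:00 = 2:36 AM on Apr 20.
Layover = 6:26 AM − 2:36 AM = 3 hours 50 minutes.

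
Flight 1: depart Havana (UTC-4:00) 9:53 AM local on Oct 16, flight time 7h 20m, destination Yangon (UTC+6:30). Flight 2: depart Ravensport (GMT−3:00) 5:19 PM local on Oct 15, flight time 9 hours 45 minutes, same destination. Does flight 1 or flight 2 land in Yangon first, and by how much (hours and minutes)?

the second, by 15 hours 9 minutes

Flight 1 in UTC: 9:53 AM + 4:00 = 1:53 PM on Oct 16.
+7 hours and 20 minutes → arrive 9:13 PM UTC on Oct 16.
Flight 2 in UTC: 5:19 PM + 3:00 = 8:19 PM on Oct 15.
+9 hours 45 minutes → arrive 6:04 AM UTC on Oct 16.
Flight 2 lands earlier by 15 hours 9 minutes.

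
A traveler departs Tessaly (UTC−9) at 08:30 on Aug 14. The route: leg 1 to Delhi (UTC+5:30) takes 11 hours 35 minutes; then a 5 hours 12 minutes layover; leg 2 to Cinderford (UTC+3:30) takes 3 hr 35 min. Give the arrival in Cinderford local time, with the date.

17:22 on August 15

Convert departure to UTC: 08:30 + 9:00 = 17:30 UTC on Aug 14.
Add 11 hours and 35 minutes leg 1 → 05:05 UTC (Aug 15).
Add 5 hours and 12 minutes layover in Delhi → 10:17 UTC.
Add 3 hours 35 minutes leg 2 → 13:52 UTC.
Cinderford is UTC+3:30, so local arrival = 13:52 + 3:30 = 17:22 on Aug 15.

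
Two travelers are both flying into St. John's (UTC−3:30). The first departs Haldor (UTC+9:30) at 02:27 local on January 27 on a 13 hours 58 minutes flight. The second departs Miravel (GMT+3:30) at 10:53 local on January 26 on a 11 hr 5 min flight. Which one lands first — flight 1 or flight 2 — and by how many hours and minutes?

Flight 1 in UTC: 02:27 − 9:30 = 16:57 on Jan 26.
+13 hours 58 minutes → arrive 06:55 UTC on Jan 27.
Flight 2 in UTC: 10:53 − 3:30 = 07:23 on Jan 26.
+11 hours and 5 minutes → arrive 18:28 UTC on Jan 26.
Flight 2 lands earlier by 12 hours 27 minutes.

the second, by 12 hours 27 minutes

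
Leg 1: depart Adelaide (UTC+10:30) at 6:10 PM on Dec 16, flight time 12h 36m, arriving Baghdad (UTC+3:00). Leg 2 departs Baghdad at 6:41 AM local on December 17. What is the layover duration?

Convert departure to UTC: 6:10 PM − 10:30 = 7:40 AM UTC on Dec 16.
Add 12 hours 36 minutes flight time → 8:16 PM UTC.
Baghdad is UTC+3:00, so local arrival = 8:16 PM + 3:00 = 11:16 PM on Dec 16.
Layover = 6:41 AM − 11:16 PM (+1 day) = 7 hours 25 minutes.

7 hours 25 minutes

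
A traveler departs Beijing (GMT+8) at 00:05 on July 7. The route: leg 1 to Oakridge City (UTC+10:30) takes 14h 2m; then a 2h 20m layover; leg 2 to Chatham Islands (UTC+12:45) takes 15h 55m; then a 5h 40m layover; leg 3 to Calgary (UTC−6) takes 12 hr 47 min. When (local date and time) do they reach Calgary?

Convert departure to UTC: 00:05 − 8:00 = 16:05 UTC on Jul 6.
Add 14 hours and 2 minutes leg 1 → 06:07 UTC (Jul 7).
Add 2 hours and 20 minutes layover in Oakridge City → 08:27 UTC.
Add 15 hours 55 minutes leg 2 → 00:22 UTC (Jul 8).
Add 5 hours and 40 minutes layover in Chatham Islands → 06:02 UTC.
Add 12 hours and 47 minutes leg 3 → 18:49 UTC.
Calgary is UTC−6:00, so local arrival = 18:49 − 6:00 = 12:49 on Jul 8.

12:49 on July 8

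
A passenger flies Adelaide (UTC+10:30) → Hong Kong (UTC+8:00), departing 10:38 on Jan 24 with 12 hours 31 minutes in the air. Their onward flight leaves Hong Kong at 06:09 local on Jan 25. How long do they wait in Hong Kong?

Convert departure to UTC: 10:38 − 10:30 = 00:08 UTC on Jan 24.
Add 12 hours 31 minutes flight time → 12:39 UTC.
Hong Kong is UTC+8:00, so local arrival = 12:39 + 8:00 = 20:39 on Jan 24.
Layover = 06:09 − 20:39 (+1 day) = 9 hours 30 minutes.

9 hours 30 minutes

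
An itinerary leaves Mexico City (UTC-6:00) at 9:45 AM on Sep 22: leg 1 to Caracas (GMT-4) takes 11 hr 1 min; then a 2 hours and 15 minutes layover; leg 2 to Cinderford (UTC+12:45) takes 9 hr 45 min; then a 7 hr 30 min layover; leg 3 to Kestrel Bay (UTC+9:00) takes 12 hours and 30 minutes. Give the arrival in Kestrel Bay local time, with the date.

7:46 PM on Sep 24

Convert departure to UTC: 9:45 AM + 6:00 = 3:45 PM UTC on Sep 22.
Add 11 hours 1 minute leg 1 → 2:46 AM UTC (Sep 23).
Add 2 hours 15 minutes layover in Caracas → 5:01 AM UTC.
Add 9 hours and 45 minutes leg 2 → 2:46 PM UTC.
Add 7 hours and 30 minutes layover in Cinderford → 10:16 PM UTC.
Add 12 hours and 30 minutes leg 3 → 10:46 AM UTC (Sep 24).
Kestrel Bay is UTC+9:00, so local arrival = 10:46 AM + 9:00 = 7:46 PM on Sep 24.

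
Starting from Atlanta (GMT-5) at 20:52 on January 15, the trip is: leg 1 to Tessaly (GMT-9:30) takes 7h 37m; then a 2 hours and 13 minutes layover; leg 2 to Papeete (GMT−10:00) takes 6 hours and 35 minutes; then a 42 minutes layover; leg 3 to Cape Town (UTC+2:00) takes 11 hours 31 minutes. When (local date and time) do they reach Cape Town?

08:30 on January 17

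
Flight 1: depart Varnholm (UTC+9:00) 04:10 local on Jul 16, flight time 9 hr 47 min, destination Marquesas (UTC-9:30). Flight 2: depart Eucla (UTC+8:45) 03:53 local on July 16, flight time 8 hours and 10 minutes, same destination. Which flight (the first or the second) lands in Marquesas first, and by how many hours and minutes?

the second, by 1 hour 39 minutes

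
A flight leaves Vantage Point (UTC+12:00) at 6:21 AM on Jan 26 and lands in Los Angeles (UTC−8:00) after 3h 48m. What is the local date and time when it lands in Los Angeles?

Convert departure to UTC: 6:21 AM − 12:00 = 6:21 PM UTC on Jan 25.
Add 3 hours 48 minutes travel time → 10:09 PM UTC.
Los Angeles is UTC−8:00, so local arrival = 10:09 PM − 8:00 = 2:09 PM on Jan 25.

2:09 PM on Jan 25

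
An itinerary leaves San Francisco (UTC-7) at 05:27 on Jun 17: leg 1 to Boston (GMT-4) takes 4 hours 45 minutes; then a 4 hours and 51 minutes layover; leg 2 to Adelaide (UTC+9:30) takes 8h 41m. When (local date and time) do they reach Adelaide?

Convert departure to UTC: 05:27 + 7:00 = 12:27 UTC on Jun 17.
Add 4 hours and 45 minutes leg 1 → 17:12 UTC.
Add 4 hours and 51 minutes layover in Boston → 22:03 UTC.
Add 8 hours and 41 minutes leg 2 → 06:44 UTC (Jun 18).
Adelaide is UTC+9:30, so local arrival = 06:44 + 9:30 = 16:14 on Jun 18.

16:14 on Jun 18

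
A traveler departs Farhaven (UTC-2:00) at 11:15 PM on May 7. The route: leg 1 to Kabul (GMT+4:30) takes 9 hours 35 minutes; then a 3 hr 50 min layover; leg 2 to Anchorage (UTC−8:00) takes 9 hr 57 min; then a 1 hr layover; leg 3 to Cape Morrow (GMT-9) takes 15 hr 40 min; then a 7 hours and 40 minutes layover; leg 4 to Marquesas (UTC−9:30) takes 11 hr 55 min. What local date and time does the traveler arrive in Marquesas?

3:22 AM on May 10

Convert departure to UTC: 11:15 PM + 2:00 = 1:15 AM UTC on May 8.
Add 9 hours 35 minutes leg 1 → 10:50 AM UTC.
Add 3 hours 50 minutes layover in Kabul → 2:40 PM UTC.
Add 9 hours and 57 minutes leg 2 → 12:37 AM UTC (May 9).
Add 1 hour layover in Anchorage → 1:37 AM UTC.
Add 15 hours 40 minutes leg 3 → 5:17 PM UTC.
Add 7 hours and 40 minutes layover in Cape Morrow → 12:57 AM UTC (May 10).
Add 11 hours 55 minutes leg 4 → 12:52 PM UTC.
Marquesas is UTC−9:30, so local arrival = 12:52 PM − 9:30 = 3:22 AM on May 10.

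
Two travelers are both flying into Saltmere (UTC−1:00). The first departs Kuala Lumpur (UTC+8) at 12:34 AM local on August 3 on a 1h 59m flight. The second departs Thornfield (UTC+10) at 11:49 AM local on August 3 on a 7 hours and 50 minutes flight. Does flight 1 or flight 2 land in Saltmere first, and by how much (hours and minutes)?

the first, by 15 hours 6 minutes

Flight 1 in UTC: 12:34 AM − 8:00 = 4:34 PM on Aug 2.
+1 hour and 59 minutes → arrive 6:33 PM UTC on Aug 2.
Flight 2 in UTC: 11:49 AM − 10:00 = 1:49 AM on Aug 3.
+7 hours and 50 minutes → arrive 9:39 AM UTC on Aug 3.
Flight 1 lands earlier by 15 hours 6 minutes.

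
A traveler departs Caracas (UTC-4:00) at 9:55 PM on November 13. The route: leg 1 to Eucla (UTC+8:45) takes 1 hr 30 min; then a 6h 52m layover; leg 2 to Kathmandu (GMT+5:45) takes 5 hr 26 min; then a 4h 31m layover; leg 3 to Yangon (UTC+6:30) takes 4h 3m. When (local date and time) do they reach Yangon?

Convert departure to UTC: 9:55 PM + 4:00 = 1:55 AM UTC on Nov 14.
Add 1 hour 30 minutes leg 1 → 3:25 AM UTC.
Add 6 hours and 52 minutes layover in Eucla → 10:17 AM UTC.
Add 5 hours 26 minutes leg 2 → 3:43 PM UTC.
Add 4 hours 31 minutes layover in Kathmandu → 8:14 PM UTC.
Add 4 hours and 3 minutes leg 3 → 12:17 AM UTC (Nov 15).
Yangon is UTC+6:30, so local arrival = 12:17 AM + 6:30 = 6:47 AM on Nov 15.

6:47 AM on November 15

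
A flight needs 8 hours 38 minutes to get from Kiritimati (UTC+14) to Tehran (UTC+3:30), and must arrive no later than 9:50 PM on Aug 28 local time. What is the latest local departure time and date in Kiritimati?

11:42 PM on August 28

Target arrival in UTC: 9:50 PM − 3:30 = 6:20 PM on Aug 28.
Subtract 8 hours 38 minutes → departure 9:42 AM UTC on Aug 28.
Kiritimati is UTC+14:00: 9:42 AM + 14:00 = 11:42 PM on Aug 28.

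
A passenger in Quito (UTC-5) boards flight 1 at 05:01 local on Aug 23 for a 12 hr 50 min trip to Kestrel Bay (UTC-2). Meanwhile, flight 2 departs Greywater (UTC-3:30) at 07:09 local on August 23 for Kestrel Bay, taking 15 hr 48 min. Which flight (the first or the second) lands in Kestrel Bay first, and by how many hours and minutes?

the first, by 3 hours 36 minutes

Flight 1 in UTC: 05:01 + 5:00 = 10:01 on Aug 23.
+12 hours and 50 minutes → arrive 22:51 UTC on Aug 23.
Flight 2 in UTC: 07:09 + 3:30 = 10:39 on Aug 23.
+15 hours and 48 minutes → arrive 02:27 UTC on Aug 24.
Flight 1 lands earlier by 3 hours 36 minutes.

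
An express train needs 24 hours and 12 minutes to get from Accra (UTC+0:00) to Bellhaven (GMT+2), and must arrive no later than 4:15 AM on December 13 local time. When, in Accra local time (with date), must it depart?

Target arrival in UTC: 4:15 AM − 2:00 = 2:15 AM on Dec 13.
Subtract 24 hours and 12 minutes → departure 2:03 AM UTC on Dec 12.
Accra is UTC+0, so departure is 2:03 AM on Dec 12.

2:03 AM on Dec 12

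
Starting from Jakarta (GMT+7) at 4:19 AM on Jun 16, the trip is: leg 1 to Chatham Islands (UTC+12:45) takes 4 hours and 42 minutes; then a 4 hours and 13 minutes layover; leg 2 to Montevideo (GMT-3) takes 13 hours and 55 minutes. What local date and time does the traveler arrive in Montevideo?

5:09 PM on Jun 16

Convert departure to UTC: 4:19 AM − 7:00 = 9:19 PM UTC on Jun 15.
Add 4 hours and 42 minutes leg 1 → 2:01 AM UTC (Jun 16).
Add 4 hours and 13 minutes layover in Chatham Islands → 6:14 AM UTC.
Add 13 hours and 55 minutes leg 2 → 8:09 PM UTC.
Montevideo is UTC−3:00, so local arrival = 8:09 PM − 3:00 = 5:09 PM on Jun 16.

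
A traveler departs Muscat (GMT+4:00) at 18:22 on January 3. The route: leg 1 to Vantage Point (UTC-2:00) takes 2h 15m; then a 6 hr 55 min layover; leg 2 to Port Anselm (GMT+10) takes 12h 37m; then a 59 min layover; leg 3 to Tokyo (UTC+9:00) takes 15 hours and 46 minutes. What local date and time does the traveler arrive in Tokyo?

Convert departure to UTC: 18:22 − 4:00 = 14:22 UTC on Jan 3.
Add 2 hours and 15 minutes leg 1 → 16:37 UTC.
Add 6 hours and 55 minutes layover in Vantage Point → 23:32 UTC.
Add 12 hours 37 minutes leg 2 → 12:09 UTC (Jan 4).
Add 59 minutes layover in Port Anselm → 13:08 UTC.
Add 15 hours and 46 minutes leg 3 → 04:54 UTC (Jan 5).
Tokyo is UTC+9:00, so local arrival = 04:54 + 9:00 = 13:54 on Jan 5.

13:54 on Jan 5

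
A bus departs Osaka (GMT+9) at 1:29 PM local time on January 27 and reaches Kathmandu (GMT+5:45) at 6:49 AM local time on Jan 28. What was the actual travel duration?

20 hours 35 minutes

Kathmandu is 3:15 behind Osaka.
Clock-face elapsed time (ignoring zones) is 17 hours 20 minutes.
Actual elapsed = 17 hours 20 minutes + 3:15 = 20 hours 35 minutes.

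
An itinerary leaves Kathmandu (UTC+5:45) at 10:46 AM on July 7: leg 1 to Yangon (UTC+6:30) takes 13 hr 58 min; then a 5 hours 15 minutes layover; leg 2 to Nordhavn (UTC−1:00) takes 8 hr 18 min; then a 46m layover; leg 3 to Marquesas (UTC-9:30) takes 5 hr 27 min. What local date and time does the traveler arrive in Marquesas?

Convert departure to UTC: 10:46 AM − 5:45 = 5:01 AM UTC on Jul 7.
Add 13 hours 58 minutes leg 1 → 6:59 PM UTC.
Add 5 hours 15 minutes layover in Yangon → 12:14 AM UTC (Jul 8).
Add 8 hours and 18 minutes leg 2 → 8:32 AM UTC.
Add 46 minutes layover in Nordhavn → 9:18 AM UTC.
Add 5 hours 27 minutes leg 3 → 2:45 PM UTC.
Marquesas is UTC−9:30, so local arrival = 2:45 PM − 9:30 = 5:15 AM on Jul 8.

5:15 AM on July 8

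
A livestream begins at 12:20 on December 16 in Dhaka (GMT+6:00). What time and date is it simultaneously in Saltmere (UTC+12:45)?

In UTC: 12:20 − 6:00 = 06:20 on Dec 16.
Saltmere is UTC+12:45: 06:20 + 12:45 = 19:05 on Dec 16.

19:05 on December 16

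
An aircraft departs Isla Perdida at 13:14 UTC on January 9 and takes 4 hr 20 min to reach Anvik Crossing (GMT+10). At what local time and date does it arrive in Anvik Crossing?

Departure is given in UTC: 13:14 on Jan 9.
Add 4 hours and 20 minutes → 17:34 UTC.
Anvik Crossing is UTC+10:00: 17:34 + 10:00 = 03:34 on Jan 10.

03:34 on Jan 10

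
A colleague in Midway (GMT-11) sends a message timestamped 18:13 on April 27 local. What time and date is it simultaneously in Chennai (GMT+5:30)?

In UTC: 18:13 + 11:00 = 05:13 on Apr 28.
Chennai is UTC+5:30: 05:13 + 5:30 = 10:43 on Apr 28.

10:43 on April 28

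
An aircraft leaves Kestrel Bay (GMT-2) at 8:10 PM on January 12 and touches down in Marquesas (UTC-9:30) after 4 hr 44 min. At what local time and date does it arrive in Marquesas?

5:24 PM on Jan 12

Marquesas is 7:30 behind Kestrel Bay.
After 4 hours 44 minutes it is 12:54 AM (Jan 13) in Kestrel Bay.
Shift by the zone difference: 12:54 AM − 7:30 = 5:24 PM on Jan 12 in Marquesas.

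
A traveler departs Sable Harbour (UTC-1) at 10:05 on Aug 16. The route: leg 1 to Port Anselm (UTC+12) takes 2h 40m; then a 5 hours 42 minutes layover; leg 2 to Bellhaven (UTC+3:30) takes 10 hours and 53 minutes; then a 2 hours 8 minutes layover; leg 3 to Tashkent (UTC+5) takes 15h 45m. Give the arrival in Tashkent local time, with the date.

05:13 on August 18

Convert departure to UTC: 10:05 + 1:00 = 11:05 UTC on Aug 16.
Add 2 hours 40 minutes leg 1 → 13:45 UTC.
Add 5 hours 42 minutes layover in Port Anselm → 19:27 UTC.
Add 10 hours 53 minutes leg 2 → 06:20 UTC (Aug 17).
Add 2 hours and 8 minutes layover in Bellhaven → 08:28 UTC.
Add 15 hours 45 minutes leg 3 → 00:13 UTC (Aug 18).
Tashkent is UTC+5:00, so local arrival = 00:13 + 5:00 = 05:13 on Aug 18.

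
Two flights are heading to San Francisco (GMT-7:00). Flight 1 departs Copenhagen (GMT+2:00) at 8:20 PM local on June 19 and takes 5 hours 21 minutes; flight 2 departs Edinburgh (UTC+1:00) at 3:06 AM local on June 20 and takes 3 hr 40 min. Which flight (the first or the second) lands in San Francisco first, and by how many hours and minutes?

the first, by 6 hours 5 minutes

Flight 1 in UTC: 8:20 PM − 2:00 = 6:20 PM on Jun 19.
+5 hours and 21 minutes → arrive 11:41 PM UTC on Jun 19.
Flight 2 in UTC: 3:06 AM − 1:00 = 2:06 AM on Jun 20.
+3 hours and 40 minutes → arrive 5:46 AM UTC on Jun 20.
Flight 1 lands earlier by 6 hours 5 minutes.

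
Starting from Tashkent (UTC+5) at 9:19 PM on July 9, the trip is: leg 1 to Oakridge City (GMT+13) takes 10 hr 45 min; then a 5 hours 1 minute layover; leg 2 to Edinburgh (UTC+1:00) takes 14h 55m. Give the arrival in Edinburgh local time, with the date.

12:00 AM on Jul 11

Convert departure to UTC: 9:19 PM − 5:00 = 4:19 PM UTC on Jul 9.
Add 10 hours 45 minutes leg 1 → 3:04 AM UTC (Jul 10).
Add 5 hours and 1 minute layover in Oakridge City → 8:05 AM UTC.
Add 14 hours 55 minutes leg 2 → 11:00 PM UTC.
Edinburgh is UTC+1:00, so local arrival = 11:00 PM + 1:00 = 12:00 AM on Jul 11.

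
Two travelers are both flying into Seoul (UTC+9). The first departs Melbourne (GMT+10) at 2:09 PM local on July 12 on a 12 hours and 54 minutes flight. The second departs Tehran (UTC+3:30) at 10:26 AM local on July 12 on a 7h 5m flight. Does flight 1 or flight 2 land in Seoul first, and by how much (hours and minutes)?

the second, by 3 hours 2 minutes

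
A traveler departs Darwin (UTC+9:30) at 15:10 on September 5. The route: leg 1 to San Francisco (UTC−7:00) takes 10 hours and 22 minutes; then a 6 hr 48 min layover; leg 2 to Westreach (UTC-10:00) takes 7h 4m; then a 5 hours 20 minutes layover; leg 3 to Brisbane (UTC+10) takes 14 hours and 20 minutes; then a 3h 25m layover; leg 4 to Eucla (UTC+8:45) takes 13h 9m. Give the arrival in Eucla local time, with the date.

Convert departure to UTC: 15:10 − 9:30 = 05:40 UTC on Sep 5.
Add 10 hours 22 minutes leg 1 → 16:02 UTC.
Add 6 hours 48 minutes layover in San Francisco → 22:50 UTC.
Add 7 hours 4 minutes leg 2 → 05:54 UTC (Sep 6).
Add 5 hours and 20 minutes layover in Westreach → 11:14 UTC.
Add 14 hours and 20 minutes leg 3 → 01:34 UTC (Sep 7).
Add 3 hours and 25 minutes layover in Brisbane → 04:59 UTC.
Add 13 hours 9 minutes leg 4 → 18:08 UTC.
Eucla is UTC+8:45, so local arrival = 18:08 + 8:45 = 02:53 on Sep 8.

02:53 on Sep 8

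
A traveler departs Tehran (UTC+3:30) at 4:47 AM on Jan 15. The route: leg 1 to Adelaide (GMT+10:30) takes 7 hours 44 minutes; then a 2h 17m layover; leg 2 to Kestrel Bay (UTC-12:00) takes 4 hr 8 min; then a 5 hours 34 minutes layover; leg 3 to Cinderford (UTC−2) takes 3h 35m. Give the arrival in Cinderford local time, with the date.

10:35 PM on January 15

Convert departure to UTC: 4:47 AM − 3:30 = 1:17 AM UTC on Jan 15.
Add 7 hours and 44 minutes leg 1 → 9:01 AM UTC.
Add 2 hours 17 minutes layover in Adelaide → 11:18 AM UTC.
Add 4 hours and 8 minutes leg 2 → 3:26 PM UTC.
Add 5 hours and 34 minutes layover in Kestrel Bay → 9:00 PM UTC.
Add 3 hours 35 minutes leg 3 → 12:35 AM UTC (Jan 16).
Cinderford is UTC−2:00, so local arrival = 12:35 AM − 2:00 = 10:35 PM on Jan 15.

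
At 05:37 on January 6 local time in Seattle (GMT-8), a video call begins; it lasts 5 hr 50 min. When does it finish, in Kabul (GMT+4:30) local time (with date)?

23:57 on January 6

Convert start to UTC: 05:37 + 8:00 = 13:37 UTC on Jan 6.
Add 5 hours and 50 minutes duration → 19:27 UTC.
Kabul is UTC+4:30, so local end time = 19:27 + 4:30 = 23:57 on Jan 6.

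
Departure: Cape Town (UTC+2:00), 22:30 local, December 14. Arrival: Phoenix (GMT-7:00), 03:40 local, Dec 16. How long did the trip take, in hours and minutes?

Departure in UTC: 22:30 − 2:00 = 20:30 on Dec 14.
Arrival in UTC: 03:40 + 7:00 = 10:40 on Dec 16.
Elapsed = 10:40 − 20:30 (+2 days) = 38 hours 10 minutes.

38 hours 10 minutes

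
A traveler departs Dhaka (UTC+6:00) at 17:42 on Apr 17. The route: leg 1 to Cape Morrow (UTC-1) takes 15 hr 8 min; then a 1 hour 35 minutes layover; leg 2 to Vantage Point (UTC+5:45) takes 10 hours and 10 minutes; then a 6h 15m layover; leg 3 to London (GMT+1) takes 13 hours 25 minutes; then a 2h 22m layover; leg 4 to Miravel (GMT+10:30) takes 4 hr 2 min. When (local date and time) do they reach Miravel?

Convert departure to UTC: 17:42 − 6:00 = 11:42 UTC on Apr 17.
Add 15 hours 8 minutes leg 1 → 02:50 UTC (Apr 18).
Add 1 hour and 35 minutes layover in Cape Morrow → 04:25 UTC.
Add 10 hours 10 minutes leg 2 → 14:35 UTC.
Add 6 hours and 15 minutes layover in Vantage Point → 20:50 UTC.
Add 13 hours and 25 minutes leg 3 → 10:15 UTC (Apr 19).
Add 2 hours and 22 minutes layover in London → 12:37 UTC.
Add 4 hours 2 minutes leg 4 → 16:39 UTC.
Miravel is UTC+10:30, so local arrival = 16:39 + 10:30 = 03:09 on Apr 20.

03:09 on Apr 20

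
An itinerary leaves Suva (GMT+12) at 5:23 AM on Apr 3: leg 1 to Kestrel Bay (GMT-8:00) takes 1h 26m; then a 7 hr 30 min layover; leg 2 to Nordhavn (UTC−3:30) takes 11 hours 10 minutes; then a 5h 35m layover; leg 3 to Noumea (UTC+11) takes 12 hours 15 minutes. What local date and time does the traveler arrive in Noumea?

Convert departure to UTC: 5:23 AM − 12:00 = 5:23 PM UTC on Apr 2.
Add 1 hour and 26 minutes leg 1 → 6:49 PM UTC.
Add 7 hours and 30 minutes layover in Kestrel Bay → 2:19 AM UTC (Apr 3).
Add 11 hours and 10 minutes leg 2 → 1:29 PM UTC.
Add 5 hours and 35 minutes layover in Nordhavn → 7:04 PM UTC.
Add 12 hours and 15 minutes leg 3 → 7:19 AM UTC (Apr 4).
Noumea is UTC+11:00, so local arrival = 7:19 AM + 11:00 = 6:19 PM on Apr 4.

6:19 PM on April 4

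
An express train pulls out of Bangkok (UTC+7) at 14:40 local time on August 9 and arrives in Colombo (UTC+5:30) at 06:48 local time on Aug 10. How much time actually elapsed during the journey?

17 hours 38 minutes

Colombo is 1:30 behind Bangkok.
Clock-face elapsed time (ignoring zones) is 16 hours 8 minutes.
Actual elapsed = 16 hours 8 minutes + 1:30 = 17 hours 38 minutes.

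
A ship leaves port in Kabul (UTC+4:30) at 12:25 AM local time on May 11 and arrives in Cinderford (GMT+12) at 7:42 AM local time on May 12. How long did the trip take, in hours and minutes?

23 hours 47 minutes

Cinderford is 7:30 ahead of Kabul.
Clock-face elapsed time (ignoring zones) is 31 hours 17 minutes.
Actual elapsed = 31 hours 17 minutes − 7:30 = 23 hours 47 minutes.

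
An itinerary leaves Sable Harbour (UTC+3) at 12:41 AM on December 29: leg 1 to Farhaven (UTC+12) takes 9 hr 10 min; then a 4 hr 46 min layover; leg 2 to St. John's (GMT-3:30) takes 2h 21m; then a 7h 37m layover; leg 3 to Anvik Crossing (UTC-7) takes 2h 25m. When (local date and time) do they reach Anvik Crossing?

5:00 PM on December 29

Convert departure to UTC: 12:41 AM − 3:00 = 9:41 PM UTC on Dec 28.
Add 9 hours and 10 minutes leg 1 → 6:51 AM UTC (Dec 29).
Add 4 hours and 46 minutes layover in Farhaven → 11:37 AM UTC.
Add 2 hours 21 minutes leg 2 → 1:58 PM UTC.
Add 7 hours and 37 minutes layover in St. John's → 9:35 PM UTC.
Add 2 hours 25 minutes leg 3 → 12:00 AM UTC (Dec 30).
Anvik Crossing is UTC−7:00, so local arrival = 12:00 AM − 7:00 = 5:00 PM on Dec 29.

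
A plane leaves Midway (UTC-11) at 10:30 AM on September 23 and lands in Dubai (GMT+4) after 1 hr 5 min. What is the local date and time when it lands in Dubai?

2:35 AM on September 24

Convert departure to UTC: 10:30 AM + 11:00 = 9:30 PM UTC on Sep 23.
Add 1 hour and 5 minutes travel time → 10:35 PM UTC.
Dubai is UTC+4:00, so local arrival = 10:35 PM + 4:00 = 2:35 AM on Sep 24.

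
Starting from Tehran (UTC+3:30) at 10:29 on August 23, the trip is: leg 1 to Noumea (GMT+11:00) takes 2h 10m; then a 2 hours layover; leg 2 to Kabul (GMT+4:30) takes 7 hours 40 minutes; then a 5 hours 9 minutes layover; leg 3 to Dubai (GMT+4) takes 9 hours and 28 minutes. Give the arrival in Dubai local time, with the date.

13:26 on August 24

Convert departure to UTC: 10:29 − 3:30 = 06:59 UTC on Aug 23.
Add 2 hours 10 minutes leg 1 → 09:09 UTC.
Add 2 hours layover in Noumea → 11:09 UTC.
Add 7 hours and 40 minutes leg 2 → 18:49 UTC.
Add 5 hours and 9 minutes layover in Kabul → 23:58 UTC.
Add 9 hours and 28 minutes leg 3 → 09:26 UTC (Aug 24).
Dubai is UTC+4:00, so local arrival = 09:26 + 4:00 = 13:26 on Aug 24.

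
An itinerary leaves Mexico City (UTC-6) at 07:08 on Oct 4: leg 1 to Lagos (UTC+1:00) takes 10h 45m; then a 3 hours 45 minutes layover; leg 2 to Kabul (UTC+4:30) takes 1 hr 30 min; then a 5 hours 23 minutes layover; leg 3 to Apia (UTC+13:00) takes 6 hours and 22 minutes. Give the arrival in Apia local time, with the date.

05:53 on October 6

Convert departure to UTC: 07:08 + 6:00 = 13:08 UTC on Oct 4.
Add 10 hours and 45 minutes leg 1 → 23:53 UTC.
Add 3 hours and 45 minutes layover in Lagos → 03:38 UTC (Oct 5).
Add 1 hour 30 minutes leg 2 → 05:08 UTC.
Add 5 hours 23 minutes layover in Kabul → 10:31 UTC.
Add 6 hours and 22 minutes leg 3 → 16:53 UTC.
Apia is UTC+13:00, so local arrival = 16:53 + 13:00 = 05:53 on Oct 6.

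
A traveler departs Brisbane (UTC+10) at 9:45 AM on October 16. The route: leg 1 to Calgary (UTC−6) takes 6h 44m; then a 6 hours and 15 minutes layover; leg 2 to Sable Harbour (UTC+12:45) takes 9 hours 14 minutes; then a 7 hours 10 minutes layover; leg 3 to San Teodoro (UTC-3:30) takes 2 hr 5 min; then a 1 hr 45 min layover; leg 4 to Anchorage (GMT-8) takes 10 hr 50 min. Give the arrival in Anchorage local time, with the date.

11:48 AM on Oct 17

Convert departure to UTC: 9:45 AM − 10:00 = 11:45 PM UTC on Oct 15.
Add 6 hours and 44 minutes leg 1 → 6:29 AM UTC (Oct 16).
Add 6 hours 15 minutes layover in Calgary → 12:44 PM UTC.
Add 9 hours and 14 minutes leg 2 → 9:58 PM UTC.
Add 7 hours and 10 minutes layover in Sable Harbour → 5:08 AM UTC (Oct 17).
Add 2 hours and 5 minutes leg 3 → 7:13 AM UTC.
Add 1 hour 45 minutes layover in San Teodoro → 8:58 AM UTC.
Add 10 hours 50 minutes leg 4 → 7:48 PM UTC.
Anchorage is UTC−8:00, so local arrival = 7:48 PM − 8:00 = 11:48 AM on Oct 17.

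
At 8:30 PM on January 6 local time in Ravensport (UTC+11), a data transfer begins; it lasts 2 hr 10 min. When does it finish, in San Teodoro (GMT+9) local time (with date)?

8:40 PM on January 6

Convert start to UTC: 8:30 PM − 11:00 = 9:30 AM UTC on Jan 6.
Add 2 hours and 10 minutes duration → 11:40 AM UTC.
San Teodoro is UTC+9:00, so local end time = 11:40 AM + 9:00 = 8:40 PM on Jan 6.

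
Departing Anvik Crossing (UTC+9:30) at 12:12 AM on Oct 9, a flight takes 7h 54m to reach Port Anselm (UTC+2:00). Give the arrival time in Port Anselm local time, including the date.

Port Anselm is 7:30 behind Anvik Crossing.
After 7 hours 54 minutes it is 8:06 AM in Anvik Crossing.
Shift by the zone difference: 8:06 AM − 7:30 = 12:36 AM on Oct 9 in Port Anselm.

12:36 AM on October 9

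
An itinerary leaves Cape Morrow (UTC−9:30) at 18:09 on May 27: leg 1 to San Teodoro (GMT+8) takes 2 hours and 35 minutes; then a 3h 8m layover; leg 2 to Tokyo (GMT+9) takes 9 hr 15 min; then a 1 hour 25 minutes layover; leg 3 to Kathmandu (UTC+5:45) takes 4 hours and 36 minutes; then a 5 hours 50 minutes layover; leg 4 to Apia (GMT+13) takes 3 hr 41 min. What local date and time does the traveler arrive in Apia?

23:09 on May 29

Convert departure to UTC: 18:09 + 9:30 = 03:39 UTC on May 28.
Add 2 hours 35 minutes leg 1 → 06:14 UTC.
Add 3 hours 8 minutes layover in San Teodoro → 09:22 UTC.
Add 9 hours and 15 minutes leg 2 → 18:37 UTC.
Add 1 hour 25 minutes layover in Tokyo → 20:02 UTC.
Add 4 hours and 36 minutes leg 3 → 00:38 UTC (May 29).
Add 5 hours and 50 minutes layover in Kathmandu → 06:28 UTC.
Add 3 hours and 41 minutes leg 4 → 10:09 UTC.
Apia is UTC+13:00, so local arrival = 10:09 + 13:00 = 23:09 on May 29.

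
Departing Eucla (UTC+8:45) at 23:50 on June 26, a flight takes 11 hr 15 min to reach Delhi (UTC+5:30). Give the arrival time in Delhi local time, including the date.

07:50 on June 27

Convert departure to UTC: 23:50 − 8:45 = 15:05 UTC on Jun 26.
Add 11 hours and 15 minutes travel time → 02:20 UTC (Jun 27).
Delhi is UTC+5:30, so local arrival = 02:20 + 5:30 = 07:50 on Jun 27.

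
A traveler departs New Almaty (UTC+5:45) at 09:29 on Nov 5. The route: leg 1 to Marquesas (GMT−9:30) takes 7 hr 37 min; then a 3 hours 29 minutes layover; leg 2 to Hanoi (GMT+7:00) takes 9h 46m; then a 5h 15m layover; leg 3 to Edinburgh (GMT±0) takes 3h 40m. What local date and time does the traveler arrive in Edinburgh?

09:31 on November 6

Convert departure to UTC: 09:29 − 5:45 = 03:44 UTC on Nov 5.
Add 7 hours 37 minutes leg 1 → 11:21 UTC.
Add 3 hours 29 minutes layover in Marquesas → 14:50 UTC.
Add 9 hours 46 minutes leg 2 → 00:36 UTC (Nov 6).
Add 5 hours and 15 minutes layover in Hanoi → 05:51 UTC.
Add 3 hours 40 minutes leg 3 → 09:31 UTC.
Edinburgh is UTC+0, so local arrival is the same: 09:31 on Nov 6.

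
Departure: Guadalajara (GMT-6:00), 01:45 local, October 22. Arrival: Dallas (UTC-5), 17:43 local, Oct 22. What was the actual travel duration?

14 hours 58 minutes

Departure in UTC: 01:45 + 6:00 = 07:45 on Oct 22.
Arrival in UTC: 17:43 + 5:00 = 22:43 on Oct 22.
Elapsed = 22:43 − 07:45 = 14 hours 58 minutes.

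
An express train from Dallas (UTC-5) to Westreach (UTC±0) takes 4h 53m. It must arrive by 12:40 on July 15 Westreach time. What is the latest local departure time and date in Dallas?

Target arrival is already UTC: 12:40 on Jul 15.
Subtract 4 hours 53 minutes → departure 07:47 UTC on Jul 15.
Dallas is UTC−5:00: 07:47 − 5:00 = 02:47 on Jul 15.

02:47 on July 15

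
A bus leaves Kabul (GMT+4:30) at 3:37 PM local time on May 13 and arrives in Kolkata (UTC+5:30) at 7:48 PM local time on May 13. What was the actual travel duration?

3 hours 11 minutes

Kolkata is 1:00 ahead of Kabul.
Clock-face elapsed time (ignoring zones) is 4 hours 11 minutes.
Actual elapsed = 4 hours 11 minutes − 1:00 = 3 hours 11 minutes.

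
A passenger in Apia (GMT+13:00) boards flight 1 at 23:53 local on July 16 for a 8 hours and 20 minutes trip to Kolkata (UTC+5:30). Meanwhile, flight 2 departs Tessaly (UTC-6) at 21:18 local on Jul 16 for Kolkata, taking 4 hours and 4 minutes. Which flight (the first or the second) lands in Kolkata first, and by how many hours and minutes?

the first, by 12 hours 9 minutes

Flight 1 in UTC: 23:53 − 13:00 = 10:53 on Jul 16.
+8 hours and 20 minutes → arrive 19:13 UTC on Jul 16.
Flight 2 in UTC: 21:18 + 6:00 = 03:18 on Jul 17.
+4 hours and 4 minutes → arrive 07:22 UTC on Jul 17.
Flight 1 lands earlier by 12 hours 9 minutes.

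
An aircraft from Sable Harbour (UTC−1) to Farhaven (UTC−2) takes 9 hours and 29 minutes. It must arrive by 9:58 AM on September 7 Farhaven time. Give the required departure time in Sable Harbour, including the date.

1:29 AM on September 7

Target arrival in UTC: 9:58 AM + 2:00 = 11:58 AM on Sep 7.
Subtract 9 hours 29 minutes → departure 2:29 AM UTC on Sep 7.
Sable Harbour is UTC−1:00: 2:29 AM − 1:00 = 1:29 AM on Sep 7.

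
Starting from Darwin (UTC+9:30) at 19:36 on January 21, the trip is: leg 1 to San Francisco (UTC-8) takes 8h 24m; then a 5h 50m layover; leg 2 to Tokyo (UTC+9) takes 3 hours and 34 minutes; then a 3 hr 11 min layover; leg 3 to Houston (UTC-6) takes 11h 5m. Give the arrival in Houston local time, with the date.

Convert departure to UTC: 19:36 − 9:30 = 10:06 UTC on Jan 21.
Add 8 hours and 24 minutes leg 1 → 18:30 UTC.
Add 5 hours 50 minutes layover in San Francisco → 00:20 UTC (Jan 22).
Add 3 hours and 34 minutes leg 2 → 03:54 UTC.
Add 3 hours and 11 minutes layover in Tokyo → 07:05 UTC.
Add 11 hours 5 minutes leg 3 → 18:10 UTC.
Houston is UTC−6:00, so local arrival = 18:10 − 6:00 = 12:10 on Jan 22.

12:10 on Jan 22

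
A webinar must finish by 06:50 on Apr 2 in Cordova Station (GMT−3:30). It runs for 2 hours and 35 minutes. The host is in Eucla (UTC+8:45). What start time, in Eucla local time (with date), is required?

16:30 on Apr 2

Target end time in UTC: 06:50 + 3:30 = 10:20 on Apr 2.
Subtract 2 hours and 35 minutes → start 07:45 UTC on Apr 2.
Eucla is UTC+8:45: 07:45 + 8:45 = 16:30 on Apr 2.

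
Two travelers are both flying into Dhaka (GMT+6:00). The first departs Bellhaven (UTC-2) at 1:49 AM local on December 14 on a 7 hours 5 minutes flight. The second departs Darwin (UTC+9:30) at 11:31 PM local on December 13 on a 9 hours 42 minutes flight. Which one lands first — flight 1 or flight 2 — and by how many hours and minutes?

the second, by 11 hours 11 minutes

Flight 1 in UTC: 1:49 AM + 2:00 = 3:49 AM on Dec 14.
+7 hours and 5 minutes → arrive 10:54 AM UTC on Dec 14.
Flight 2 in UTC: 11:31 PM − 9:30 = 2:01 PM on Dec 13.
+9 hours 42 minutes → arrive 11:43 PM UTC on Dec 13.
Flight 2 lands earlier by 11 hours 11 minutes.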